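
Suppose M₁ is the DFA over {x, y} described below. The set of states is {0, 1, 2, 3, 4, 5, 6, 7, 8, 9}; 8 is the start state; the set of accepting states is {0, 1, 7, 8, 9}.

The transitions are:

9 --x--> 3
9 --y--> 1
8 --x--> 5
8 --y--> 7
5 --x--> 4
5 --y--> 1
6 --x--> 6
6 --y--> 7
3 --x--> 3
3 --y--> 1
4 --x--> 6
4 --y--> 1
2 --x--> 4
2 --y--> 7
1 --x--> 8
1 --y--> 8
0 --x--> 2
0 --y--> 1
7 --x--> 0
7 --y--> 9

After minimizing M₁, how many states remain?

3

Initial partition by acceptance: {0,1,7,8,9} | {2,3,4,5,6}.
On input x, block {0,1,7,8,9} splits into {0,8,9} and {1,7}.
Stable partition: {0,8,9} | {2,3,4,5,6} | {1,7} — 3 equivalence classes.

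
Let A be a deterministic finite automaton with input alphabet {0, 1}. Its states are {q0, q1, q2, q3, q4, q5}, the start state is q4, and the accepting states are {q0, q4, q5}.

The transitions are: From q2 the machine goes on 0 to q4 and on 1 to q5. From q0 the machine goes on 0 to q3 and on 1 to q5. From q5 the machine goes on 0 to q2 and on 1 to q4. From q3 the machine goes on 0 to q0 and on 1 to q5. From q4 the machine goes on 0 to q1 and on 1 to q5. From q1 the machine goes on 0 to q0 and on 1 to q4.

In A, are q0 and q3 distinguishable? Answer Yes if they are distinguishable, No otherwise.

Yes

Initial partition by acceptance: {q0,q4,q5} | {q1,q2,q3}.
Stable partition: {q0,q4,q5} | {q1,q2,q3} — 2 equivalence classes.
q0 and q3 end up in different blocks, so they are distinguishable. For instance, the string 'ε' is accepted from only q0.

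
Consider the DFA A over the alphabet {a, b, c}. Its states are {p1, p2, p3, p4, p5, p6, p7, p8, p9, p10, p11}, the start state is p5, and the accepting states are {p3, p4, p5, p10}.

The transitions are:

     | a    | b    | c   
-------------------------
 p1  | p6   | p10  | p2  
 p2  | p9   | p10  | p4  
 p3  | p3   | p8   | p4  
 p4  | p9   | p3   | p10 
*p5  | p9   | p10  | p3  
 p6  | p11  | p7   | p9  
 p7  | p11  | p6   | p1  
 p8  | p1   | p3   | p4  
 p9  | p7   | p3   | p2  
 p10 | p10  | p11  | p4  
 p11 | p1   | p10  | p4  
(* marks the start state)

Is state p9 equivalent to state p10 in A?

P0 = {p3,p4,p5,p10} | {p1,p2,p6,p7,p8,p9,p11}.
Split {p3,p4,p5,p10} by δ(·,a) → {p3,p10} and {p4,p5}.
Refine {p1,p2,p6,p7,p8,p9,p11} on symbol b: members go to different blocks, giving {p1,p2,p8,p9,p11} and {p6,p7}.
Split {p1,p2,p8,p9,p11} by δ(·,a) → {p2,p8,p11} and {p1,p9}.
No further refinement is possible. Final partition (5 blocks): {p3,p10} | {p2,p8,p11} | {p4,p5} | {p6,p7} | {p1,p9}.
p9 and p10 end up in different blocks, so they are distinguishable. For instance, the string 'ε' is accepted from only p10.

No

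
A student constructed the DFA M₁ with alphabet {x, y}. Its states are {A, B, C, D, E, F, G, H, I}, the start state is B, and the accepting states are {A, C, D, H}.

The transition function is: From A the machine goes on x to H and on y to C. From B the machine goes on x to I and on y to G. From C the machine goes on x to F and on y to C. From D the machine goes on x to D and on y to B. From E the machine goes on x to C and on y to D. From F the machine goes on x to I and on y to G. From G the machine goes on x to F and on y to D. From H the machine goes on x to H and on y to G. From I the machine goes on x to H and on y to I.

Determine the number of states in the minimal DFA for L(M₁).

5

First remove the unreachable states {A,C,E}; 6 states remain.
P0 = {D,H} | {B,F,G,I}.
Refine {B,F,G,I} on symbol x: members go to different blocks, giving {B,F,G} and {I}.
Refine {B,F,G} on symbol x: members go to different blocks, giving {B,F} and {G}.
Split {D,H} by δ(·,y) → {D} and {H}.
The partition is now stable with 5 blocks: {D} | {B,F} | {I} | {G} | {H}.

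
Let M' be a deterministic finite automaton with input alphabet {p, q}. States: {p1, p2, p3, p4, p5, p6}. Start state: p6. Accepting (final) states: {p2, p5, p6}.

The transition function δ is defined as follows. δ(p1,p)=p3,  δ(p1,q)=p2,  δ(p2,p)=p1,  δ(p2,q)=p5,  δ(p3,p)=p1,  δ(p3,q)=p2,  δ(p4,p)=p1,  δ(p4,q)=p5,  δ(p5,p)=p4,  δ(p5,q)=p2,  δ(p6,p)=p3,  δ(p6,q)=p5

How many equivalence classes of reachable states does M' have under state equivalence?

All states are reachable from the start state.
P0 = {p2,p5,p6} | {p1,p3,p4}.
Stable partition: {p2,p5,p6} | {p1,p3,p4} — 2 equivalence classes.

2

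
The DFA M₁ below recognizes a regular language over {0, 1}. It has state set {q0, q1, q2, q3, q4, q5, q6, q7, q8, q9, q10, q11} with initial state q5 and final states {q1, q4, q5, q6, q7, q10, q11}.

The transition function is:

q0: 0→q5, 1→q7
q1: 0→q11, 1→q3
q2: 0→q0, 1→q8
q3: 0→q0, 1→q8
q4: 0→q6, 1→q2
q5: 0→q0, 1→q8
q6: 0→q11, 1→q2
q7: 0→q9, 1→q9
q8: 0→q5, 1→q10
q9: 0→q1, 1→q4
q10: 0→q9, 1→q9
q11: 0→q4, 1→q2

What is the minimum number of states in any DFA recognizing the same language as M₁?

Start with accepting vs non-accepting: {q1,q4,q5,q6,q7,q10,q11} | {q0,q2,q3,q8,q9}.
Split {q1,q4,q5,q6,q7,q10,q11} by δ(·,0) → {q1,q4,q6,q11} and {q5,q7,q10}.
On input 0, block {q0,q2,q3,q8,q9} splits into {q0,q8} and {q2,q3} and {q9}.
On input 0, block {q5,q7,q10} splits into {q7,q10} and {q5}.
No further refinement is possible. Final partition (6 blocks): {q1,q4,q6,q11} | {q0,q8} | {q7,q10} | {q2,q3} | {q9} | {q5}.

6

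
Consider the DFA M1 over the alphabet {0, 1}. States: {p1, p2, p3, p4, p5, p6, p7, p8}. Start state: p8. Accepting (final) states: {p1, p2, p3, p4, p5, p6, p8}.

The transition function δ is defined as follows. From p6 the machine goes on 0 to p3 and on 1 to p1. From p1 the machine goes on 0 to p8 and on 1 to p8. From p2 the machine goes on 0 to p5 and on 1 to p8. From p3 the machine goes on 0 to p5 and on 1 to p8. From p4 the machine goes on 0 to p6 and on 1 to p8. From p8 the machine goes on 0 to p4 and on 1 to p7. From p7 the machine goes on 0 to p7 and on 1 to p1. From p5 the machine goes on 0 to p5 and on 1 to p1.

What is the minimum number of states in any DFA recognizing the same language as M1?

7

Reachable states from the start: {p1,p3,p4,p5,p6,p7,p8}. Unreachable: {p2} — drop them.
Initial partition by acceptance: {p1,p3,p4,p5,p6,p8} | {p7}.
On input 1, block {p1,p3,p4,p5,p6,p8} splits into {p1,p3,p4,p5,p6} and {p8}.
On input 0, block {p1,p3,p4,p5,p6} splits into {p3,p4,p5,p6} and {p1}.
Refine {p3,p4,p5,p6} on symbol 1: members go to different blocks, giving {p3,p4} and {p5,p6}.
Split {p5,p6} by δ(·,0) → {p5} and {p6}.
Refine {p3,p4} on symbol 0: members go to different blocks, giving {p3} and {p4}.
Stable partition: {p3} | {p7} | {p8} | {p1} | {p5} | {p6} | {p4} — 7 equivalence classes.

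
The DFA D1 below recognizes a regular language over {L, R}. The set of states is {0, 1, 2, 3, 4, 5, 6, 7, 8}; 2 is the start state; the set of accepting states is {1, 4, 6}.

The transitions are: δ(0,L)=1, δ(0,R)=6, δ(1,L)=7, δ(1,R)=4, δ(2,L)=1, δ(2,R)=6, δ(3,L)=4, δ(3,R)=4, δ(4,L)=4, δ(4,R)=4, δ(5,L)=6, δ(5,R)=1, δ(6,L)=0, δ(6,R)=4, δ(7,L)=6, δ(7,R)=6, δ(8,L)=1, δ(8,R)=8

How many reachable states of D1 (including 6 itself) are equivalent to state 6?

2

Reachable states from the start: {0,1,2,4,6,7}. Unreachable: {3,5,8} — drop them.
Initial partition by acceptance: {1,4,6} | {0,2,7}.
Split {1,4,6} by δ(·,L) → {1,6} and {4}.
Stable partition: {1,6} | {0,2,7} | {4} — 3 equivalence classes.
State 6 belongs to the block {1,6}, which has 2 states.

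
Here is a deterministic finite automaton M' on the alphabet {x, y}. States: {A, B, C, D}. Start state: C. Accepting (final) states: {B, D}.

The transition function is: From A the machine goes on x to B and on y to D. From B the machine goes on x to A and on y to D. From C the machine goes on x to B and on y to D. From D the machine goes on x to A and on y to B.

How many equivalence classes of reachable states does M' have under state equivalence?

Every state is reachable, so we keep all 4.
Start with accepting vs non-accepting: {B,D} | {A,C}.
No further refinement is possible. Final partition (2 blocks): {B,D} | {A,C}.

2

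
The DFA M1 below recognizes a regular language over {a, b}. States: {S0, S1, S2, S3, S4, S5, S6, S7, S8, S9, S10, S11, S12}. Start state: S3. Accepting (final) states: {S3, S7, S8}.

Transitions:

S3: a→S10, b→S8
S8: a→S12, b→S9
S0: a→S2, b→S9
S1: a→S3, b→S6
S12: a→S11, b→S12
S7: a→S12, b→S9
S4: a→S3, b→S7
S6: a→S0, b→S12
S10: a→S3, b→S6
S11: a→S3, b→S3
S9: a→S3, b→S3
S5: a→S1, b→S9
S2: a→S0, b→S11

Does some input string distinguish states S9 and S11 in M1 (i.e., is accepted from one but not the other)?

First remove the unreachable states {S1,S4,S5,S7}; 9 states remain.
Initial partition by acceptance: {S3,S8} | {S0,S2,S6,S9,S10,S11,S12}.
Split {S3,S8} by δ(·,b) → {S3} and {S8}.
On input a, block {S0,S2,S6,S9,S10,S11,S12} splits into {S0,S2,S6,S12} and {S9,S10,S11}.
On input a, block {S0,S2,S6,S12} splits into {S0,S2,S6} and {S12}.
On input b, block {S0,S2,S6} splits into {S0,S2} and {S6}.
Split {S9,S10,S11} by δ(·,b) → {S9,S11} and {S10}.
Stable partition: {S3} | {S0,S2} | {S8} | {S9,S11} | {S12} | {S6} | {S10} — 7 equivalence classes.
S9 and S11 lie in the same block of the stable partition, so they are equivalent — no string distinguishes them.

No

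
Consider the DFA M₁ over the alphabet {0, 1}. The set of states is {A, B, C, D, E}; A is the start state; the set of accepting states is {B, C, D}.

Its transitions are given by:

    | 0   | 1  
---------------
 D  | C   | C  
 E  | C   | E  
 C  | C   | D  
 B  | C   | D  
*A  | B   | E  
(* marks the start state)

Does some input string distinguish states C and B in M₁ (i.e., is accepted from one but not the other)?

Start with accepting vs non-accepting: {B,C,D} | {A,E}.
The partition is now stable with 2 blocks: {B,C,D} | {A,E}.
C and B lie in the same block of the stable partition, so they are equivalent — no string distinguishes them.

No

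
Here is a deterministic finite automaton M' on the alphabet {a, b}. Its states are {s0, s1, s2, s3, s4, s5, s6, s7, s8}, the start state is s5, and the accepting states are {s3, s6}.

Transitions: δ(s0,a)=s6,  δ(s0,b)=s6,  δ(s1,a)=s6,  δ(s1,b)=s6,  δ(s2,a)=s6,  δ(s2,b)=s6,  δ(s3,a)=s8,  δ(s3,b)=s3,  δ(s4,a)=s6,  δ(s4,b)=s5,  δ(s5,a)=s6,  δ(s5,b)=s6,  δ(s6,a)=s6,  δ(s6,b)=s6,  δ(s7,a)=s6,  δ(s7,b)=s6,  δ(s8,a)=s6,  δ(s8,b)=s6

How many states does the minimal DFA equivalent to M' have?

First remove the unreachable states {s0,s1,s2,s3,s4,s7,s8}; 2 states remain.
P0 = {s6} | {s5}.
Stable partition: {s6} | {s5} — 2 equivalence classes.

2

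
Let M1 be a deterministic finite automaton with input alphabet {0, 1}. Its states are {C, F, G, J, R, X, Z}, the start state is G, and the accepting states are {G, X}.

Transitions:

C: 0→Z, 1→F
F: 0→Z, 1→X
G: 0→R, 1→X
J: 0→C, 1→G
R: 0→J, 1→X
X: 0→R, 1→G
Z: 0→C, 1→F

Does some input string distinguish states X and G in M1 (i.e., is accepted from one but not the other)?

Initial partition by acceptance: {G,X} | {C,F,J,R,Z}.
Split {C,F,J,R,Z} by δ(·,1) → {F,J,R} and {C,Z}.
Split {F,J,R} by δ(·,0) → {F,J} and {R}.
The partition is now stable with 4 blocks: {G,X} | {F,J} | {C,Z} | {R}.
X and G lie in the same block of the stable partition, so they are equivalent — no string distinguishes them.

No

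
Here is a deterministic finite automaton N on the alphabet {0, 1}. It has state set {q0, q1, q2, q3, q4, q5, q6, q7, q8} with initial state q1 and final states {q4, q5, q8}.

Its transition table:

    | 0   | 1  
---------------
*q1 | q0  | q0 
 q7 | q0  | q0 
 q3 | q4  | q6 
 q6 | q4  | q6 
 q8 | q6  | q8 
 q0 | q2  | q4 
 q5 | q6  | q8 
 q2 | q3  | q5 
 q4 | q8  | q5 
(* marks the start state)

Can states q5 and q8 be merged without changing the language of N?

Yes

First remove the unreachable states {q7}; 8 states remain.
Initial partition by acceptance: {q4,q5,q8} | {q0,q1,q2,q3,q6}.
On input 0, block {q4,q5,q8} splits into {q5,q8} and {q4}.
Refine {q0,q1,q2,q3,q6} on symbol 0: members go to different blocks, giving {q0,q1,q2} and {q3,q6}.
On input 0, block {q0,q1,q2} splits into {q0,q1} and {q2}.
Split {q0,q1} by δ(·,0) → {q0} and {q1}.
The partition is now stable with 6 blocks: {q5,q8} | {q0} | {q4} | {q3,q6} | {q2} | {q1}.
q5 and q8 lie in the same block of the stable partition, so they are equivalent — no string distinguishes them.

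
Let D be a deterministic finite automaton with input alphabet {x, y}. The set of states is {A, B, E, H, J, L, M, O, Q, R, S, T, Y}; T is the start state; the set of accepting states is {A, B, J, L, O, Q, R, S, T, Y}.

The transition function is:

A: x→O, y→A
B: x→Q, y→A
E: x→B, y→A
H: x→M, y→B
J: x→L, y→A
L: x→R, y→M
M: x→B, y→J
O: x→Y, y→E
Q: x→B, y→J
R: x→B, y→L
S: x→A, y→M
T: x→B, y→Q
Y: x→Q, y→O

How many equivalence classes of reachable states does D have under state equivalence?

States {H,S} cannot be reached from the start state, so discard them.
Initial partition by acceptance: {A,B,J,L,O,Q,R,T,Y} | {E,M}.
On input y, block {A,B,J,L,O,Q,R,T,Y} splits into {A,B,J,Q,R,T,Y} and {L,O}.
On input x, block {A,B,J,Q,R,T,Y} splits into {B,Q,R,T,Y} and {A,J}.
Refine {B,Q,R,T,Y} on symbol y: members go to different blocks, giving {R,Y} and {B,Q} and {T}.
Stable partition: {R,Y} | {E,M} | {L,O} | {A,J} | {B,Q} | {T} — 6 equivalence classes.

6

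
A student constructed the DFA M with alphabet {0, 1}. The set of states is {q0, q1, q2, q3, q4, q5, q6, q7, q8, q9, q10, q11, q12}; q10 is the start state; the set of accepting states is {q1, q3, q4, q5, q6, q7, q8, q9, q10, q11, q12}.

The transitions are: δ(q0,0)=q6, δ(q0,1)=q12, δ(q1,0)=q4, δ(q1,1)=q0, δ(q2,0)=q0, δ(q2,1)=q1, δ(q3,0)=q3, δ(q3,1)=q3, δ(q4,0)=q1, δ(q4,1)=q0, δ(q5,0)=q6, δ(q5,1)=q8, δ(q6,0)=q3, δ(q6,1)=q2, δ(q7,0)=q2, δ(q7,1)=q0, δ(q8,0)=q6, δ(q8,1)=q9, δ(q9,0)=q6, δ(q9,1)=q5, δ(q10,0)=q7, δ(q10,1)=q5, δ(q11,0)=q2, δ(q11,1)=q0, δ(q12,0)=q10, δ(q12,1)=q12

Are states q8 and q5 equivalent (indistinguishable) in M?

States {q11} cannot be reached from the start state, so discard them.
Start with accepting vs non-accepting: {q1,q3,q4,q5,q6,q7,q8,q9,q10,q12} | {q0,q2}.
On input 0, block {q1,q3,q4,q5,q6,q7,q8,q9,q10,q12} splits into {q1,q3,q4,q5,q6,q8,q9,q10,q12} and {q7}.
Refine {q1,q3,q4,q5,q6,q8,q9,q10,q12} on symbol 0: members go to different blocks, giving {q1,q3,q4,q5,q6,q8,q9,q12} and {q10}.
Split {q1,q3,q4,q5,q6,q8,q9,q12} by δ(·,0) → {q1,q3,q4,q5,q6,q8,q9} and {q12}.
On input 1, block {q1,q3,q4,q5,q6,q8,q9} splits into {q3,q5,q8,q9} and {q1,q4,q6}.
Refine {q3,q5,q8,q9} on symbol 0: members go to different blocks, giving {q5,q8,q9} and {q3}.
Refine {q0,q2} on symbol 0: members go to different blocks, giving {q0} and {q2}.
On input 0, block {q1,q4,q6} splits into {q1,q4} and {q6}.
No further refinement is possible. Final partition (9 blocks): {q5,q8,q9} | {q0} | {q7} | {q10} | {q12} | {q1,q4} | {q3} | {q2} | {q6}.
q8 and q5 lie in the same block of the stable partition, so they are equivalent — no string distinguishes them.

Yes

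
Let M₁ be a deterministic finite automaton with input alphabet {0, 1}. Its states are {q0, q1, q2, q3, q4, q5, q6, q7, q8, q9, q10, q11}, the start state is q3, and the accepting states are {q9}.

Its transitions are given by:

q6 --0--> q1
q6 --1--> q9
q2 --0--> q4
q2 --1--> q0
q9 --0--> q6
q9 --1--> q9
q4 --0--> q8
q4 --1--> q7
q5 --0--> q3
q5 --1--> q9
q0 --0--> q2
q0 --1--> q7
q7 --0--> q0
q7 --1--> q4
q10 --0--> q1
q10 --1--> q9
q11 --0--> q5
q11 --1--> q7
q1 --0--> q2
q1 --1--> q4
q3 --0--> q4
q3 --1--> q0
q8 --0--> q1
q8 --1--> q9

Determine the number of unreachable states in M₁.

No path from q3 leads to q5, q10, q11; the other 9 states are all reachable.

3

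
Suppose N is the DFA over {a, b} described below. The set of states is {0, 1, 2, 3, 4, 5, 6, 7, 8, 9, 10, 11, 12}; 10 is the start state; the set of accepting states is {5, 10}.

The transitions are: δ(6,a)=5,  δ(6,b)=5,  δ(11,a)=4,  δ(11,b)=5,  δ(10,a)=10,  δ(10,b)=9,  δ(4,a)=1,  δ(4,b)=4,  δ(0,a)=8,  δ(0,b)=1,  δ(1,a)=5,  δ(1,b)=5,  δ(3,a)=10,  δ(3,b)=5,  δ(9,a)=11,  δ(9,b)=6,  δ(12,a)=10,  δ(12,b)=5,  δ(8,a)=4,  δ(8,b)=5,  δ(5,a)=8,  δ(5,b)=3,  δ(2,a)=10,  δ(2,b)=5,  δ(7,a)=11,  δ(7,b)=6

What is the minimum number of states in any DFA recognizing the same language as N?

7

Reachable states from the start: {1,3,4,5,6,8,9,10,11}. Unreachable: {0,2,7,12} — drop them.
Initial partition by acceptance: {5,10} | {1,3,4,6,8,9,11}.
Split {5,10} by δ(·,a) → {5} and {10}.
On input a, block {1,3,4,6,8,9,11} splits into {4,8,9,11} and {1,6} and {3}.
On input a, block {4,8,9,11} splits into {8,9,11} and {4}.
Refine {8,9,11} on symbol a: members go to different blocks, giving {8,11} and {9}.
No further refinement is possible. Final partition (7 blocks): {5} | {8,11} | {10} | {1,6} | {3} | {4} | {9}.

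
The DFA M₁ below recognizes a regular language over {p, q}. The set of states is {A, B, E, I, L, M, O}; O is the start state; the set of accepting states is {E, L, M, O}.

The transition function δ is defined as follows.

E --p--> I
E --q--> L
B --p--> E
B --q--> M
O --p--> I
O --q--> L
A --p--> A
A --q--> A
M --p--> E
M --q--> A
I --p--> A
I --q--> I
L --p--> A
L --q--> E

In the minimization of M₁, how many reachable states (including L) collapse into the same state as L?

3

States {B,M} cannot be reached from the start state, so discard them.
P0 = {E,L,O} | {A,I}.
No further refinement is possible. Final partition (2 blocks): {E,L,O} | {A,I}.
State L belongs to the block {E,L,O}, which has 3 states.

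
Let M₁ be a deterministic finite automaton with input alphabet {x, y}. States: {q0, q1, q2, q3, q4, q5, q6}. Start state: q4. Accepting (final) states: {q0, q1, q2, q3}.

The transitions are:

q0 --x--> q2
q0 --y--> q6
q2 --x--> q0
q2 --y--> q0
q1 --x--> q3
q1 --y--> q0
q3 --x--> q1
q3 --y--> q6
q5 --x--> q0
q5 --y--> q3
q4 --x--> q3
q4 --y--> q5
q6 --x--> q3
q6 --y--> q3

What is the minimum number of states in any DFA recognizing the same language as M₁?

4

Start with accepting vs non-accepting: {q0,q1,q2,q3} | {q4,q5,q6}.
Refine {q0,q1,q2,q3} on symbol y: members go to different blocks, giving {q0,q3} and {q1,q2}.
Split {q4,q5,q6} by δ(·,y) → {q5,q6} and {q4}.
Stable partition: {q0,q3} | {q5,q6} | {q1,q2} | {q4} — 4 equivalence classes.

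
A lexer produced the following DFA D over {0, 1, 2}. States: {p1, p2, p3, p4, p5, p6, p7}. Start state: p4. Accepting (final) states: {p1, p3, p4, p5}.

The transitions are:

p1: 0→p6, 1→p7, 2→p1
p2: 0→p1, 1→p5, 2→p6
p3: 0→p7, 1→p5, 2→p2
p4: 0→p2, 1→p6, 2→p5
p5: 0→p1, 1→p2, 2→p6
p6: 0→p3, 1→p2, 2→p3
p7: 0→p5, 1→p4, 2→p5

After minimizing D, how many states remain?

Start with accepting vs non-accepting: {p1,p3,p4,p5} | {p2,p6,p7}.
Split {p1,p3,p4,p5} by δ(·,0) → {p1,p3,p4} and {p5}.
On input 1, block {p1,p3,p4} splits into {p1,p4} and {p3}.
Refine {p1,p4} on symbol 2: members go to different blocks, giving {p1} and {p4}.
Split {p2,p6,p7} by δ(·,0) → {p2} and {p6} and {p7}.
Stable partition: {p1} | {p2} | {p5} | {p3} | {p4} | {p6} | {p7} — 7 equivalence classes.

7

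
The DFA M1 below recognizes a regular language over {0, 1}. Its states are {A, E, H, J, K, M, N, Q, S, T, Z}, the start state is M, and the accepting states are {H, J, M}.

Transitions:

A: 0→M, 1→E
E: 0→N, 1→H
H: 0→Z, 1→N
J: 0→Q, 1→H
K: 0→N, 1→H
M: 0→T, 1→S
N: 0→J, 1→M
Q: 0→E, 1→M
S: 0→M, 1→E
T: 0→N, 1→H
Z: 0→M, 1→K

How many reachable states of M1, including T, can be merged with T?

First remove the unreachable states {A}; 10 states remain.
Start with accepting vs non-accepting: {H,J,M} | {E,K,N,Q,S,T,Z}.
Refine {H,J,M} on symbol 1: members go to different blocks, giving {H,M} and {J}.
Refine {E,K,N,Q,S,T,Z} on symbol 0: members go to different blocks, giving {E,K,Q,T} and {S,Z} and {N}.
On input 0, block {H,M} splits into {M} and {H}.
Refine {E,K,Q,T} on symbol 0: members go to different blocks, giving {E,K,T} and {Q}.
Stable partition: {M} | {E,K,T} | {J} | {S,Z} | {N} | {H} | {Q} — 7 equivalence classes.
State T belongs to the block {E,K,T}, which has 3 states.

3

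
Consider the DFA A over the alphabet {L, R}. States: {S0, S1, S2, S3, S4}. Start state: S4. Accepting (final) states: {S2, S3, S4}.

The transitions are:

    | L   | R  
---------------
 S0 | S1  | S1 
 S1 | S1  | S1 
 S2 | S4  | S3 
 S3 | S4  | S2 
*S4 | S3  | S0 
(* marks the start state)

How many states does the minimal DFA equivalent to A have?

3

All states are reachable from the start state.
Start with accepting vs non-accepting: {S2,S3,S4} | {S0,S1}.
Split {S2,S3,S4} by δ(·,R) → {S2,S3} and {S4}.
The partition is now stable with 3 blocks: {S2,S3} | {S0,S1} | {S4}.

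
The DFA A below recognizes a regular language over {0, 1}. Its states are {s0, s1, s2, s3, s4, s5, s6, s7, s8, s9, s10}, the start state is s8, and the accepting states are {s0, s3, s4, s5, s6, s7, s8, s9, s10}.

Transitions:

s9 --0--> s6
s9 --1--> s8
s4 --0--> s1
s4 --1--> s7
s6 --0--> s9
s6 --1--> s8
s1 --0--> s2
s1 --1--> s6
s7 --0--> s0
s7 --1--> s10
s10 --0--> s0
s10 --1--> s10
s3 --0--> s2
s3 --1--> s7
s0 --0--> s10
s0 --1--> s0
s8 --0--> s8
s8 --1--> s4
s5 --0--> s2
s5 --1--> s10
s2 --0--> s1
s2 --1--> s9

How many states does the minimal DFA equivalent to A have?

First remove the unreachable states {s3,s5}; 9 states remain.
Start with accepting vs non-accepting: {s0,s4,s6,s7,s8,s9,s10} | {s1,s2}.
Refine {s0,s4,s6,s7,s8,s9,s10} on symbol 0: members go to different blocks, giving {s0,s6,s7,s8,s9,s10} and {s4}.
Refine {s0,s6,s7,s8,s9,s10} on symbol 1: members go to different blocks, giving {s0,s6,s7,s9,s10} and {s8}.
On input 1, block {s0,s6,s7,s9,s10} splits into {s0,s7,s10} and {s6,s9}.
Stable partition: {s0,s7,s10} | {s1,s2} | {s4} | {s8} | {s6,s9} — 5 equivalence classes.

5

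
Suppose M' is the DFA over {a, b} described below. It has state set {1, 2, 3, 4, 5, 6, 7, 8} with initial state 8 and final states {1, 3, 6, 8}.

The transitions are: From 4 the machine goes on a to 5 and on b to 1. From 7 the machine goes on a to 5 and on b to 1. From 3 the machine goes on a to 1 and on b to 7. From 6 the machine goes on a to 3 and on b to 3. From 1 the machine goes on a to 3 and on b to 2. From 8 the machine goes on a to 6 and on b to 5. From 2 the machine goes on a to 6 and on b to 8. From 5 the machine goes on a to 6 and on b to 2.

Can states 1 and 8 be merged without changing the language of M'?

No

States {4} cannot be reached from the start state, so discard them.
Initial partition by acceptance: {1,3,6,8} | {2,5,7}.
Split {1,3,6,8} by δ(·,b) → {1,3,8} and {6}.
Split {1,3,8} by δ(·,a) → {1,3} and {8}.
On input a, block {2,5,7} splits into {2,5} and {7}.
Refine {1,3} on symbol b: members go to different blocks, giving {1} and {3}.
Split {2,5} by δ(·,b) → {2} and {5}.
Stable partition: {1} | {2} | {6} | {8} | {7} | {3} | {5} — 7 equivalence classes.
1 and 8 end up in different blocks, so they are distinguishable. For instance, the string 'ab' is accepted from only 8.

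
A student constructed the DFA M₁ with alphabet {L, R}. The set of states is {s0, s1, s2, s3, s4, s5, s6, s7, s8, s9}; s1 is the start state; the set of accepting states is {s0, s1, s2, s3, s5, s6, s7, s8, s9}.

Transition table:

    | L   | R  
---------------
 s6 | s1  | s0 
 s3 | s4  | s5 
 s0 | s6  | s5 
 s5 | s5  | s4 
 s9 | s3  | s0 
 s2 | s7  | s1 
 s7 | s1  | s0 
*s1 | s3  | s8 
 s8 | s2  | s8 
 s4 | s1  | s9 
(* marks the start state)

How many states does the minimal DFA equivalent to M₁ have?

9

Every state is reachable, so we keep all 10.
Start with accepting vs non-accepting: {s0,s1,s2,s3,s5,s6,s7,s8,s9} | {s4}.
Refine {s0,s1,s2,s3,s5,s6,s7,s8,s9} on symbol L: members go to different blocks, giving {s0,s1,s2,s5,s6,s7,s8,s9} and {s3}.
Split {s0,s1,s2,s5,s6,s7,s8,s9} by δ(·,L) → {s0,s2,s5,s6,s7,s8} and {s1,s9}.
On input L, block {s0,s2,s5,s6,s7,s8} splits into {s0,s2,s5,s8} and {s6,s7}.
Split {s0,s2,s5,s8} by δ(·,L) → {s0,s2} and {s5,s8}.
Split {s0,s2} by δ(·,R) → {s0} and {s2}.
Split {s1,s9} by δ(·,R) → {s1} and {s9}.
On input L, block {s5,s8} splits into {s5} and {s8}.
No further refinement is possible. Final partition (9 blocks): {s0} | {s4} | {s3} | {s1} | {s6,s7} | {s5} | {s2} | {s9} | {s8}.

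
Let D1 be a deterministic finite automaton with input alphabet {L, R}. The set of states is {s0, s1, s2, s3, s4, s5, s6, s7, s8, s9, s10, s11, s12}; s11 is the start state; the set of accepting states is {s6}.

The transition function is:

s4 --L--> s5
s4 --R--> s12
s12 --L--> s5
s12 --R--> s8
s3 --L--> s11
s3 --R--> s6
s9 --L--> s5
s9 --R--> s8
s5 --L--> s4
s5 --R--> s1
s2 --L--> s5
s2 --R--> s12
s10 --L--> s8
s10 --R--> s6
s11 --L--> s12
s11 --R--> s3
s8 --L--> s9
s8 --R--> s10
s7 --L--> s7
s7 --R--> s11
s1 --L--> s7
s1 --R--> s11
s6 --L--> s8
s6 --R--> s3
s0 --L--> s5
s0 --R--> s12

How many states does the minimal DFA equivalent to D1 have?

States {s0,s2} cannot be reached from the start state, so discard them.
Start with accepting vs non-accepting: {s6} | {s1,s3,s4,s5,s7,s8,s9,s10,s11,s12}.
Refine {s1,s3,s4,s5,s7,s8,s9,s10,s11,s12} on symbol R: members go to different blocks, giving {s1,s4,s5,s7,s8,s9,s11,s12} and {s3,s10}.
Refine {s1,s4,s5,s7,s8,s9,s11,s12} on symbol R: members go to different blocks, giving {s1,s4,s5,s7,s9,s12} and {s8,s11}.
Refine {s1,s4,s5,s7,s9,s12} on symbol R: members go to different blocks, giving {s1,s7,s9,s12} and {s4,s5}.
Split {s1,s7,s9,s12} by δ(·,L) → {s1,s7} and {s9,s12}.
On input R, block {s4,s5} splits into {s4} and {s5}.
Stable partition: {s6} | {s1,s7} | {s3,s10} | {s8,s11} | {s4} | {s9,s12} | {s5} — 7 equivalence classes.

7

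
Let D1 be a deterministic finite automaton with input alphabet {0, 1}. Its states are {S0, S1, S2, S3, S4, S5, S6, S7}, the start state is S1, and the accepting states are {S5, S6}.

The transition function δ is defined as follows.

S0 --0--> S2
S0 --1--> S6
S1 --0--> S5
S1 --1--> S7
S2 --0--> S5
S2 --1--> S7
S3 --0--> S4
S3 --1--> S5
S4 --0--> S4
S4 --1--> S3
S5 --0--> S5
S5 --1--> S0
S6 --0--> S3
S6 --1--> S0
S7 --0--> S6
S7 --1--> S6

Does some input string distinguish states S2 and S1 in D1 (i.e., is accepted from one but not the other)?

No

P0 = {S5,S6} | {S0,S1,S2,S3,S4,S7}.
Split {S5,S6} by δ(·,0) → {S5} and {S6}.
On input 0, block {S0,S1,S2,S3,S4,S7} splits into {S0,S3,S4} and {S1,S2} and {S7}.
Refine {S0,S3,S4} on symbol 0: members go to different blocks, giving {S3,S4} and {S0}.
Split {S3,S4} by δ(·,1) → {S3} and {S4}.
The partition is now stable with 7 blocks: {S5} | {S3} | {S6} | {S1,S2} | {S7} | {S0} | {S4}.
S2 and S1 lie in the same block of the stable partition, so they are equivalent — no string distinguishes them.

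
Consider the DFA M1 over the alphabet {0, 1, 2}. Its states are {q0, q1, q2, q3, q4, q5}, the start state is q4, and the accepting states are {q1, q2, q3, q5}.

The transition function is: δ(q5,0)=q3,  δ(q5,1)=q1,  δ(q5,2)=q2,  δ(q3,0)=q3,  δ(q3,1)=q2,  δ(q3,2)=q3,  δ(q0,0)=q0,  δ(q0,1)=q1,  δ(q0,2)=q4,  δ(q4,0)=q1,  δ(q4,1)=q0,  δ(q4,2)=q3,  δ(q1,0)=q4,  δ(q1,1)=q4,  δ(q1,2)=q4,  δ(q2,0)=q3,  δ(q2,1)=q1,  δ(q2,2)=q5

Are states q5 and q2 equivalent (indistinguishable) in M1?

Yes

Every state is reachable, so we keep all 6.
Initial partition by acceptance: {q1,q2,q3,q5} | {q0,q4}.
Split {q1,q2,q3,q5} by δ(·,0) → {q2,q3,q5} and {q1}.
Split {q2,q3,q5} by δ(·,1) → {q2,q5} and {q3}.
Refine {q0,q4} on symbol 0: members go to different blocks, giving {q0} and {q4}.
Stable partition: {q2,q5} | {q0} | {q1} | {q3} | {q4} — 5 equivalence classes.
q5 and q2 lie in the same block of the stable partition, so they are equivalent — no string distinguishes them.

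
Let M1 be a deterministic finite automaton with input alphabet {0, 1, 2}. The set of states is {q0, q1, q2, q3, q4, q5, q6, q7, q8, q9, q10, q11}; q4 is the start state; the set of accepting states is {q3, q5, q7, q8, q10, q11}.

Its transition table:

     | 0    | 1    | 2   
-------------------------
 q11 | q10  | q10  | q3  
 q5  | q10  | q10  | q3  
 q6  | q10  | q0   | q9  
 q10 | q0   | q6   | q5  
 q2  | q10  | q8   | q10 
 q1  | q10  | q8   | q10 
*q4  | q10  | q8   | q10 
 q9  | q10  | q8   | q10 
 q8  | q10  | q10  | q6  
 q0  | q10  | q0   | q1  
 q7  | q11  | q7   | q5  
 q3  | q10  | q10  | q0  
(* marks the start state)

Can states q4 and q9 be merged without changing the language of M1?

Yes

First remove the unreachable states {q2,q7,q11}; 9 states remain.
Start with accepting vs non-accepting: {q3,q5,q8,q10} | {q0,q1,q4,q6,q9}.
Refine {q3,q5,q8,q10} on symbol 0: members go to different blocks, giving {q3,q5,q8} and {q10}.
On input 2, block {q3,q5,q8} splits into {q3,q8} and {q5}.
Refine {q0,q1,q4,q6,q9} on symbol 1: members go to different blocks, giving {q1,q4,q9} and {q0,q6}.
No further refinement is possible. Final partition (5 blocks): {q3,q8} | {q1,q4,q9} | {q10} | {q5} | {q0,q6}.
q4 and q9 lie in the same block of the stable partition, so they are equivalent — no string distinguishes them.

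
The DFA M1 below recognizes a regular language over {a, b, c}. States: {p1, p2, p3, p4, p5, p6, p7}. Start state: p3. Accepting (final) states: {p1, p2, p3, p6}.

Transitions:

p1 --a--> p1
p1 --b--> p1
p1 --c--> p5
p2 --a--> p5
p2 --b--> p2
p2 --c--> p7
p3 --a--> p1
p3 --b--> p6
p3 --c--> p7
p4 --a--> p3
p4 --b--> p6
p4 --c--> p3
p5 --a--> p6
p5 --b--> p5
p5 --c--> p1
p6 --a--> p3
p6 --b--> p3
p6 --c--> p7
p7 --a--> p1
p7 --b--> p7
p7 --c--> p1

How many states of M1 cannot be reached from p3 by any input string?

2

Starting at p3 and following transitions, the reachable set is {p1, p3, p5, p6, p7}. That leaves p2, p4 unreachable — 2 in total.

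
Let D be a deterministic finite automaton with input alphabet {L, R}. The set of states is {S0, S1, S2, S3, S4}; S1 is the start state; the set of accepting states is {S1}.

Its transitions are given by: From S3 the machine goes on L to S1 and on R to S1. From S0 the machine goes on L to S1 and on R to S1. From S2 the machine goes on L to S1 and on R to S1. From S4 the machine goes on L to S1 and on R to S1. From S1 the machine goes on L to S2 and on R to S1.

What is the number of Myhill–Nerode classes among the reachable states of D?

2

Reachable states from the start: {S1,S2}. Unreachable: {S0,S3,S4} — drop them.
Start with accepting vs non-accepting: {S1} | {S2}.
No further refinement is possible. Final partition (2 blocks): {S1} | {S2}.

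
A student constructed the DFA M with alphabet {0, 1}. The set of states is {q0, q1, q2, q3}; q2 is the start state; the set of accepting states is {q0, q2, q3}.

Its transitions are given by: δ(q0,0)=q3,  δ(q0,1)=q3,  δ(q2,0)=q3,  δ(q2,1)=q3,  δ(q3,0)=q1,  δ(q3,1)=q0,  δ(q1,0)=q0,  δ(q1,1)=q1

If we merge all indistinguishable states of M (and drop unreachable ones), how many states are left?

3

All states are reachable from the start state.
P0 = {q0,q2,q3} | {q1}.
Split {q0,q2,q3} by δ(·,0) → {q0,q2} and {q3}.
The partition is now stable with 3 blocks: {q0,q2} | {q1} | {q3}.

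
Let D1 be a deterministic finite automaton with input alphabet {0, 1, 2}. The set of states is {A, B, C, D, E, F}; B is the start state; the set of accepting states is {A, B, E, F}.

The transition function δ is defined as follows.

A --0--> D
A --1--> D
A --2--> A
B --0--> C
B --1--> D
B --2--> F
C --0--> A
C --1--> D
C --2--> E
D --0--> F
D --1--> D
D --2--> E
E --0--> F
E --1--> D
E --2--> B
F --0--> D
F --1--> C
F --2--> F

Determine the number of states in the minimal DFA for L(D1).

3

Every state is reachable, so we keep all 6.
Start with accepting vs non-accepting: {A,B,E,F} | {C,D}.
On input 0, block {A,B,E,F} splits into {A,B,F} and {E}.
Stable partition: {A,B,F} | {C,D} | {E} — 3 equivalence classes.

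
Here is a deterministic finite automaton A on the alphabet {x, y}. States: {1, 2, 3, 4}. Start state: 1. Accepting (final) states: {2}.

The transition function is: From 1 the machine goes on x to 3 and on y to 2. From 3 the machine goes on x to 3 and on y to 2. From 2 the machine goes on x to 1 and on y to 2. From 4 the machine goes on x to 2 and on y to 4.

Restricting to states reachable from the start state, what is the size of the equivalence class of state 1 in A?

2

Reachable states from the start: {1,2,3}. Unreachable: {4} — drop them.
P0 = {2} | {1,3}.
No further refinement is possible. Final partition (2 blocks): {2} | {1,3}.
The equivalence class containing 1 is {1,3}, of size 2.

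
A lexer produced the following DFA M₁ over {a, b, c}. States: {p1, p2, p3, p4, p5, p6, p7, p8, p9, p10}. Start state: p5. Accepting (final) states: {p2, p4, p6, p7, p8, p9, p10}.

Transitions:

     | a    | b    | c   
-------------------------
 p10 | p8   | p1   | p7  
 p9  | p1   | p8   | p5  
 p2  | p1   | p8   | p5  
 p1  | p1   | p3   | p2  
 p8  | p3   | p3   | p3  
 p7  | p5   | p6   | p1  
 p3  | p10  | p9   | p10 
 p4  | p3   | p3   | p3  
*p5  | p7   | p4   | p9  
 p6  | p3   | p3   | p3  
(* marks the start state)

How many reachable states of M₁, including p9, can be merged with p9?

2

All states are reachable from the start state.
Start with accepting vs non-accepting: {p2,p4,p6,p7,p8,p9,p10} | {p1,p3,p5}.
On input a, block {p2,p4,p6,p7,p8,p9,p10} splits into {p2,p4,p6,p7,p8,p9} and {p10}.
Split {p2,p4,p6,p7,p8,p9} by δ(·,b) → {p2,p7,p9} and {p4,p6,p8}.
Refine {p1,p3,p5} on symbol a: members go to different blocks, giving {p1} and {p3} and {p5}.
On input a, block {p2,p7,p9} splits into {p2,p9} and {p7}.
No further refinement is possible. Final partition (7 blocks): {p2,p9} | {p1} | {p10} | {p4,p6,p8} | {p3} | {p5} | {p7}.
State p9 belongs to the block {p2,p9}, which has 2 states.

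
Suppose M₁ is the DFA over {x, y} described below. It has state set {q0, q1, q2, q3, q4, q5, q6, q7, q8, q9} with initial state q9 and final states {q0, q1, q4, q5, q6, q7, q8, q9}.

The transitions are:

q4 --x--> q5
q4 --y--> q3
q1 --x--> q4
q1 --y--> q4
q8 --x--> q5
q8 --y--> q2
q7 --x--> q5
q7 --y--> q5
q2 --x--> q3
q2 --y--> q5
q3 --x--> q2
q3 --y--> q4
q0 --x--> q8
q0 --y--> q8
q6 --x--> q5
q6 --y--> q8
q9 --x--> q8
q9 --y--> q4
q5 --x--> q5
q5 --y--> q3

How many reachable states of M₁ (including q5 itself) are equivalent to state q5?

3

Reachable states from the start: {q2,q3,q4,q5,q8,q9}. Unreachable: {q0,q1,q6,q7} — drop them.
P0 = {q4,q5,q8,q9} | {q2,q3}.
On input y, block {q4,q5,q8,q9} splits into {q4,q5,q8} and {q9}.
Stable partition: {q4,q5,q8} | {q2,q3} | {q9} — 3 equivalence classes.
State q5 belongs to the block {q4,q5,q8}, which has 3 states.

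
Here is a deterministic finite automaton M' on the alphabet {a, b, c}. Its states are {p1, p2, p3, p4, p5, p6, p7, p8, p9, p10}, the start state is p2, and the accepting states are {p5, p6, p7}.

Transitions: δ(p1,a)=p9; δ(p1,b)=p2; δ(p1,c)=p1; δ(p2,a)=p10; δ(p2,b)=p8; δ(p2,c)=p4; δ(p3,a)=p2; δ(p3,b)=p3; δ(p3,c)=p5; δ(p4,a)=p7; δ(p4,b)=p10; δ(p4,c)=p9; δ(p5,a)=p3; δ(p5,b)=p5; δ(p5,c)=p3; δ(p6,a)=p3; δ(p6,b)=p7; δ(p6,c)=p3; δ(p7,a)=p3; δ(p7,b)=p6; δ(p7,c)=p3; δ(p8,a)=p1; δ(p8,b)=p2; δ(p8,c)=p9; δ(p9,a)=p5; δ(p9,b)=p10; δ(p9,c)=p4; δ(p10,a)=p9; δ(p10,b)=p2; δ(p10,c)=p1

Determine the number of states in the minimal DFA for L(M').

5

Start with accepting vs non-accepting: {p5,p6,p7} | {p1,p2,p3,p4,p8,p9,p10}.
On input a, block {p1,p2,p3,p4,p8,p9,p10} splits into {p1,p2,p3,p8,p10} and {p4,p9}.
On input a, block {p1,p2,p3,p8,p10} splits into {p2,p3,p8} and {p1,p10}.
Split {p2,p3,p8} by δ(·,a) → {p2,p8} and {p3}.
Stable partition: {p5,p6,p7} | {p2,p8} | {p4,p9} | {p1,p10} | {p3} — 5 equivalence classes.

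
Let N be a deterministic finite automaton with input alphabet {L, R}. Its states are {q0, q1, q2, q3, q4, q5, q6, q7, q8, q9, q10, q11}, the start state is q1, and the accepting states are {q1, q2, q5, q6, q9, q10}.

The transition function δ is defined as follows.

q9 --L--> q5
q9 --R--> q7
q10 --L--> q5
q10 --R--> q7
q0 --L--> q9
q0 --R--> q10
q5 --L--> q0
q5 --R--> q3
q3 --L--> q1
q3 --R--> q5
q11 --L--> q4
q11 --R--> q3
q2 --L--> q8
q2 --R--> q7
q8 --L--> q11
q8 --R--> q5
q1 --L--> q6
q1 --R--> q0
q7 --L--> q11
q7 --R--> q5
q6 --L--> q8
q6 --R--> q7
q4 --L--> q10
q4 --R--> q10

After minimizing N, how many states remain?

8

First remove the unreachable states {q2}; 11 states remain.
Start with accepting vs non-accepting: {q1,q5,q6,q9,q10} | {q0,q3,q4,q7,q8,q11}.
Refine {q1,q5,q6,q9,q10} on symbol L: members go to different blocks, giving {q1,q9,q10} and {q5,q6}.
Split {q0,q3,q4,q7,q8,q11} by δ(·,L) → {q0,q3,q4} and {q7,q8,q11}.
On input R, block {q1,q9,q10} splits into {q9,q10} and {q1}.
Refine {q0,q3,q4} on symbol L: members go to different blocks, giving {q0,q4} and {q3}.
On input L, block {q5,q6} splits into {q5} and {q6}.
Refine {q7,q8,q11} on symbol L: members go to different blocks, giving {q7,q8} and {q11}.
No further refinement is possible. Final partition (8 blocks): {q9,q10} | {q0,q4} | {q5} | {q7,q8} | {q1} | {q3} | {q6} | {q11}.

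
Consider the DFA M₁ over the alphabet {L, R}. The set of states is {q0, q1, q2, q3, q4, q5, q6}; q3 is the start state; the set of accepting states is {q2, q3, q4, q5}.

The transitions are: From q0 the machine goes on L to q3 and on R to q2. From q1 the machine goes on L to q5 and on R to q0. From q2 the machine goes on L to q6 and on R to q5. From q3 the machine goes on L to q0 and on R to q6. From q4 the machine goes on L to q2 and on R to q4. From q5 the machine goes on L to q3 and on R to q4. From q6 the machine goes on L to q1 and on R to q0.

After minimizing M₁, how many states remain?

All states are reachable from the start state.
Start with accepting vs non-accepting: {q2,q3,q4,q5} | {q0,q1,q6}.
Split {q2,q3,q4,q5} by δ(·,L) → {q2,q3} and {q4,q5}.
On input R, block {q2,q3} splits into {q2} and {q3}.
Split {q0,q1,q6} by δ(·,L) → {q0} and {q1} and {q6}.
Split {q4,q5} by δ(·,L) → {q4} and {q5}.
The partition is now stable with 7 blocks: {q2} | {q0} | {q4} | {q3} | {q1} | {q6} | {q5}.

7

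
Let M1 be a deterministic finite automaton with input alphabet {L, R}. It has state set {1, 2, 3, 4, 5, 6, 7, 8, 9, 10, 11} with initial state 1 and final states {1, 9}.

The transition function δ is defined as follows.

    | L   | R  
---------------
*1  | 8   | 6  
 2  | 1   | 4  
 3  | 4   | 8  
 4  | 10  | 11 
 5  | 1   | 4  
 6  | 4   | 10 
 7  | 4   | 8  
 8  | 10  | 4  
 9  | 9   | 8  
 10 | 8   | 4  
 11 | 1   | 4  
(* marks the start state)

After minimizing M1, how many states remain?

States {2,3,5,7,9} cannot be reached from the start state, so discard them.
Start with accepting vs non-accepting: {1} | {4,6,8,10,11}.
Split {4,6,8,10,11} by δ(·,L) → {4,6,8,10} and {11}.
On input R, block {4,6,8,10} splits into {6,8,10} and {4}.
On input L, block {6,8,10} splits into {8,10} and {6}.
The partition is now stable with 5 blocks: {1} | {8,10} | {11} | {4} | {6}.

5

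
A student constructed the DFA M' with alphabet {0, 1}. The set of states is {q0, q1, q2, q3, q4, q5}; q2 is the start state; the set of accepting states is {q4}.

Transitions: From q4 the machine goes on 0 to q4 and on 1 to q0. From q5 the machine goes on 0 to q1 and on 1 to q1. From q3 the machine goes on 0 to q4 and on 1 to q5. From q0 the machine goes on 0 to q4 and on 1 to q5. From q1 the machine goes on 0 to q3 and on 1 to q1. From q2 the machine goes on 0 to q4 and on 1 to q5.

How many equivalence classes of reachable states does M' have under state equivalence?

P0 = {q4} | {q0,q1,q2,q3,q5}.
Refine {q0,q1,q2,q3,q5} on symbol 0: members go to different blocks, giving {q0,q2,q3} and {q1,q5}.
Refine {q1,q5} on symbol 0: members go to different blocks, giving {q1} and {q5}.
No further refinement is possible. Final partition (4 blocks): {q4} | {q0,q2,q3} | {q1} | {q5}.

4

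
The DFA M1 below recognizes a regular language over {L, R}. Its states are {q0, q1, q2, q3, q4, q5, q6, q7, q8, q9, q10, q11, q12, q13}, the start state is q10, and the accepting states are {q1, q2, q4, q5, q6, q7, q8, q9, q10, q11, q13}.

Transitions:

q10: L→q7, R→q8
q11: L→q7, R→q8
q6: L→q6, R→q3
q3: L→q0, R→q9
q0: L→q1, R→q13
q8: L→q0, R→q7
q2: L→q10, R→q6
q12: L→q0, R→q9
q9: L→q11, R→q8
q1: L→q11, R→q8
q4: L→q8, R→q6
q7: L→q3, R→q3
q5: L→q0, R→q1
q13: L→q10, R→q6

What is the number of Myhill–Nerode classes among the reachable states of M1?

First remove the unreachable states {q2,q4,q5,q12}; 10 states remain.
Initial partition by acceptance: {q1,q6,q7,q8,q9,q10,q11,q13} | {q0,q3}.
On input L, block {q1,q6,q7,q8,q9,q10,q11,q13} splits into {q1,q6,q9,q10,q11,q13} and {q7,q8}.
Split {q1,q6,q9,q10,q11,q13} by δ(·,L) → {q1,q6,q9,q13} and {q10,q11}.
Refine {q1,q6,q9,q13} on symbol L: members go to different blocks, giving {q1,q9,q13} and {q6}.
On input R, block {q1,q9,q13} splits into {q1,q9} and {q13}.
On input L, block {q0,q3} splits into {q0} and {q3}.
Refine {q7,q8} on symbol L: members go to different blocks, giving {q7} and {q8}.
The partition is now stable with 8 blocks: {q1,q9} | {q0} | {q7} | {q10,q11} | {q6} | {q13} | {q3} | {q8}.

8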